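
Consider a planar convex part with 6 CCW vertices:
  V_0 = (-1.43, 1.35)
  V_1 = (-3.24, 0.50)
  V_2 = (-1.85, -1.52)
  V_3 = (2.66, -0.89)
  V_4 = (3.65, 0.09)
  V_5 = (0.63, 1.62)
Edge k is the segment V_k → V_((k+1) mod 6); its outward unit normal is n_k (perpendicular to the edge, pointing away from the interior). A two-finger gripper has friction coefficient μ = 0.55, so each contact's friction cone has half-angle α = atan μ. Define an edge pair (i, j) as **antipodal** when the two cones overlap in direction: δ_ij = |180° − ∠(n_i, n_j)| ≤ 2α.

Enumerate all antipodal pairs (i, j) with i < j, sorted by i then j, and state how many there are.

α = atan 0.55 = 28.81°;  2α = 57.62°
n_0 = (-0.4251, +0.9052)
n_1 = (-0.8238, -0.5669)
n_2 = (+0.1383, -0.9904)
n_3 = (+0.7035, -0.7107)
n_4 = (+0.4519, +0.8921)
n_5 = (-0.1300, +0.9915)
  (0,1): δ = 80.62°  ·
  (0,2): δ = 17.20°  ✓
  (0,3): δ = 19.55°  ✓
  (0,4): δ = 127.98°  ·
  (0,5): δ = 162.31°  ·
  (1,2): δ = 116.58°  ·
  (1,3): δ = 79.82°  ·
  (1,4): δ = 28.60°  ✓
  (1,5): δ = 62.93°  ·
  (2,3): δ = 143.24°  ·
  (2,4): δ = 34.82°  ✓
  (2,5): δ = 0.49°  ✓
  (3,4): δ = 71.58°  ·
  (3,5): δ = 37.24°  ✓
  (4,5): δ = 145.67°  ·
antipodal pairs: 6

count = 6; pairs: (0,2), (0,3), (1,4), (2,4), (2,5), (3,5)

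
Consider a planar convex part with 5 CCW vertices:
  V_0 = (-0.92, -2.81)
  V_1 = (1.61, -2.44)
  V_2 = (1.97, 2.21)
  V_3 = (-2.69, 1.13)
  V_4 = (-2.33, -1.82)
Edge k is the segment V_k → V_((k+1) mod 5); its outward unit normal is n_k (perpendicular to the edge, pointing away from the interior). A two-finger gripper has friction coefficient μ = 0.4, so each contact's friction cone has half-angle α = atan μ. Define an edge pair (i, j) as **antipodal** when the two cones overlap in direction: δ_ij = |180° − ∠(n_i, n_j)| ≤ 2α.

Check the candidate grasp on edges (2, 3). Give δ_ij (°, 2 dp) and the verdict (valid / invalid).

δ = 96.09°, invalid

α = atan 0.4 = 21.80°;  2α = 43.60°
edge 2: e_2 = (-4.66, -1.08);  n_2 = (-0.2258, +0.9742)
edge 3: e_3 = (+0.36, -2.95);  n_3 = (-0.9926, -0.1211)
∠(n_2, n_3) = 83.91°
δ = |180° − 83.91°| = 96.09°
96.09° > 2α = 43.60°  →  invalid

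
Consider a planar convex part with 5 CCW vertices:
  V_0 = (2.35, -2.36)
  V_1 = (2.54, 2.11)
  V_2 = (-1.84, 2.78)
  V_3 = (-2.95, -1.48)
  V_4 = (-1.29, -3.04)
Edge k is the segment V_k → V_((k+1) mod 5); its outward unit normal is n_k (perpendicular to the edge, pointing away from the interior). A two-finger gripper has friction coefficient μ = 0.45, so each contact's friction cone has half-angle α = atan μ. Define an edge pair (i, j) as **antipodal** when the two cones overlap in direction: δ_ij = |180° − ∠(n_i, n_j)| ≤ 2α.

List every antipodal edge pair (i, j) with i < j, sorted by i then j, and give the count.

α = atan 0.45 = 24.23°;  2α = 48.46°
n_0 = (+0.9991, -0.0425)
n_1 = (+0.1512, +0.9885)
n_2 = (-0.9677, +0.2521)
n_3 = (-0.6848, -0.7287)
n_4 = (+0.1836, -0.9830)
  (0,1): δ = 96.26°  ·
  (0,2): δ = 12.17°  ✓
  (0,3): δ = 49.21°  ·
  (0,4): δ = 103.02°  ·
  (1,2): δ = 95.91°  ·
  (1,3): δ = 34.52°  ✓
  (1,4): δ = 19.28°  ✓
  (2,3): δ = 118.62°  ·
  (2,4): δ = 64.81°  ·
  (3,4): δ = 126.20°  ·
antipodal pairs: 3

count = 3; pairs: (0,2), (1,3), (1,4)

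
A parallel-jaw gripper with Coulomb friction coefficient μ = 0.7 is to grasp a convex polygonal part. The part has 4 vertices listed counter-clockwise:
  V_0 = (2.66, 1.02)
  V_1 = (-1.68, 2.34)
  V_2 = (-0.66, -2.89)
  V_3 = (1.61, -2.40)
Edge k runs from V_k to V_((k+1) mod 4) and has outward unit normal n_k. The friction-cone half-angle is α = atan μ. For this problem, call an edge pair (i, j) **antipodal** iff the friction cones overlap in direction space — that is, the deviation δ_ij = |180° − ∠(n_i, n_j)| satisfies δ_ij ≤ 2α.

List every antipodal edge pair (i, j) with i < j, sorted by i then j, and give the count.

count = 3; pairs: (0,1), (0,2), (1,3)

α = atan 0.7 = 34.99°;  2α = 69.98°
n_0 = (+0.2910, +0.9567)
n_1 = (-0.9815, -0.1914)
n_2 = (+0.2110, -0.9775)
n_3 = (+0.9560, -0.2935)
  (0,1): δ = 62.05°  ✓
  (0,2): δ = 29.10°  ✓
  (0,3): δ = 89.85°  ·
  (1,2): δ = 88.85°  ·
  (1,3): δ = 28.10°  ✓
  (2,3): δ = 119.25°  ·
antipodal pairs: 3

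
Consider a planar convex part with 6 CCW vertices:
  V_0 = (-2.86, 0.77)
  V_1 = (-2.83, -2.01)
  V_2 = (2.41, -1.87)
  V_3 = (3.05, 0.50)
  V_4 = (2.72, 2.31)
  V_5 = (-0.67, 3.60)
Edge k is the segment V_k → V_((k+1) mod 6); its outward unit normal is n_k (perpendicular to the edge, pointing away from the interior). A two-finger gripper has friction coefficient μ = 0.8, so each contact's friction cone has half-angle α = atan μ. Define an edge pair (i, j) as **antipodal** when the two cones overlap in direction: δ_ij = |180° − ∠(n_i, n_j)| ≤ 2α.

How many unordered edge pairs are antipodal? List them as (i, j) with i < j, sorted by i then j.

count = 7; pairs: (0,2), (0,3), (0,4), (1,4), (1,5), (2,5), (3,5)

α = atan 0.8 = 38.66°;  2α = 77.32°
n_0 = (-0.9999, -0.0108)
n_1 = (+0.0267, -0.9996)
n_2 = (+0.9654, -0.2607)
n_3 = (+0.9838, +0.1794)
n_4 = (+0.3557, +0.9346)
n_5 = (-0.7909, +0.6120)
  (0,1): δ = 89.09°  ·
  (0,2): δ = 15.73°  ✓
  (0,3): δ = 9.71°  ✓
  (0,4): δ = 68.55°  ✓
  (0,5): δ = 141.65°  ·
  (1,2): δ = 106.64°  ·
  (1,3): δ = 81.20°  ·
  (1,4): δ = 22.36°  ✓
  (1,5): δ = 50.74°  ✓
  (2,3): δ = 154.56°  ·
  (2,4): δ = 95.72°  ·
  (2,5): δ = 22.62°  ✓
  (3,4): δ = 121.17°  ·
  (3,5): δ = 48.07°  ✓
  (4,5): δ = 106.90°  ·
antipodal pairs: 7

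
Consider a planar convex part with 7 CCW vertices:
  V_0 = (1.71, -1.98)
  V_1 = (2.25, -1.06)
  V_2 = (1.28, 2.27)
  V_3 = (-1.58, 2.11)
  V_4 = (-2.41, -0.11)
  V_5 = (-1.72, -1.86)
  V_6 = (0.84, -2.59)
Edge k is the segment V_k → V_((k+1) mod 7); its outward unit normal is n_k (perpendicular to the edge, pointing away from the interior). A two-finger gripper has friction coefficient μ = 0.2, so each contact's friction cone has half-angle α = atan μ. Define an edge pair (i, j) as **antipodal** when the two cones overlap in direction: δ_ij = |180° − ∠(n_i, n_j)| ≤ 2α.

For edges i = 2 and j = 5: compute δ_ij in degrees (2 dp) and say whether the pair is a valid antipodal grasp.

δ = 19.12°, valid

α = atan 0.2 = 11.31°;  2α = 22.62°
edge 2: e_2 = (-2.86, -0.16);  n_2 = (-0.0559, +0.9984)
edge 5: e_5 = (+2.56, -0.73);  n_5 = (-0.2742, -0.9617)
∠(n_2, n_5) = 160.88°
δ = |180° − 160.88°| = 19.12°
19.12° ≤ 2α = 22.62°  →  valid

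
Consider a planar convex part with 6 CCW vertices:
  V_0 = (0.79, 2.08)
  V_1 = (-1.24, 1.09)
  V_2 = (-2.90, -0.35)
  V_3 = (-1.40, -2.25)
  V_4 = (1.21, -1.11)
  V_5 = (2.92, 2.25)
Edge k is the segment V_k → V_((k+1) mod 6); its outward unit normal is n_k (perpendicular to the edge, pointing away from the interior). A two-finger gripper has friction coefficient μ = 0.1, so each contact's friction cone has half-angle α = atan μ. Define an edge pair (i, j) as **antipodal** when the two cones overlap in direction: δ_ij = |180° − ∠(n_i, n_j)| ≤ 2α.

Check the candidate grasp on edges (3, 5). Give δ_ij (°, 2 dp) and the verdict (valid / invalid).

α = atan 0.1 = 5.71°;  2α = 11.42°
edge 3: e_3 = (+2.61, +1.14);  n_3 = (+0.4003, -0.9164)
edge 5: e_5 = (-2.13, -0.17);  n_5 = (-0.0796, +0.9968)
∠(n_3, n_5) = 160.97°
δ = |180° − 160.97°| = 19.03°
19.03° > 2α = 11.42°  →  invalid

δ = 19.03°, invalid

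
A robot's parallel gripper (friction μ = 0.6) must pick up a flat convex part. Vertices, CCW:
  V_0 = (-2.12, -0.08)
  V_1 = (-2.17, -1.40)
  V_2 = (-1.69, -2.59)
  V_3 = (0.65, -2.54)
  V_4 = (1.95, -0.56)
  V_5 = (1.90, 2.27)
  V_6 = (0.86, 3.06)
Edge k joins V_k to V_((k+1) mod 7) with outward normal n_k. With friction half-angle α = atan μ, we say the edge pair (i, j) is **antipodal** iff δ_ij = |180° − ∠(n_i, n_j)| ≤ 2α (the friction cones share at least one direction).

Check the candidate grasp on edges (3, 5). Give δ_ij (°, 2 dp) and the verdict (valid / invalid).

α = atan 0.6 = 30.96°;  2α = 61.93°
edge 3: e_3 = (+1.30, +1.98);  n_3 = (+0.8359, -0.5488)
edge 5: e_5 = (-1.04, +0.79);  n_5 = (+0.6049, +0.7963)
∠(n_3, n_5) = 86.07°
δ = |180° − 86.07°| = 93.93°
93.93° > 2α = 61.93°  →  invalid

δ = 93.93°, invalid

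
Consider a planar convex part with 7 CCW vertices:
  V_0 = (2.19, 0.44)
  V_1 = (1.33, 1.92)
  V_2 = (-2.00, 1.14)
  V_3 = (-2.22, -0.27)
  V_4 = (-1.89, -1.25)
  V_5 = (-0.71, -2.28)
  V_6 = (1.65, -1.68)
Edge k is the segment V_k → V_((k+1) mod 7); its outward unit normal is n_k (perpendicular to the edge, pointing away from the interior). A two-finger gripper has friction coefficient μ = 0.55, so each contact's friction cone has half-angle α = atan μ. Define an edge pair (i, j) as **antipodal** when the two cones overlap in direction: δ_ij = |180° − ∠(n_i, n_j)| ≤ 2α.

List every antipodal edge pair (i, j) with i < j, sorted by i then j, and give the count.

count = 7; pairs: (0,2), (0,3), (0,4), (1,4), (1,5), (2,6), (3,6)

α = atan 0.55 = 28.81°;  2α = 57.62°
n_0 = (+0.8646, +0.5024)
n_1 = (-0.2281, +0.9736)
n_2 = (-0.9880, +0.1542)
n_3 = (-0.9477, -0.3191)
n_4 = (-0.6576, -0.7534)
n_5 = (+0.2464, -0.9692)
n_6 = (+0.9691, -0.2468)
  (0,1): δ = 106.98°  ·
  (0,2): δ = 39.03°  ✓
  (0,3): δ = 11.55°  ✓
  (0,4): δ = 18.72°  ✓
  (0,5): δ = 74.10°  ·
  (0,6): δ = 135.55°  ·
  (1,2): δ = 112.05°  ·
  (1,3): δ = 84.57°  ·
  (1,4): δ = 54.30°  ✓
  (1,5): δ = 1.08°  ✓
  (1,6): δ = 62.53°  ·
  (2,3): δ = 152.52°  ·
  (2,4): δ = 122.25°  ·
  (2,5): δ = 66.87°  ·
  (2,6): δ = 5.42°  ✓
  (3,4): δ = 149.73°  ·
  (3,5): δ = 94.35°  ·
  (3,6): δ = 32.90°  ✓
  (4,5): δ = 124.62°  ·
  (4,6): δ = 63.17°  ·
  (5,6): δ = 118.55°  ·
antipodal pairs: 7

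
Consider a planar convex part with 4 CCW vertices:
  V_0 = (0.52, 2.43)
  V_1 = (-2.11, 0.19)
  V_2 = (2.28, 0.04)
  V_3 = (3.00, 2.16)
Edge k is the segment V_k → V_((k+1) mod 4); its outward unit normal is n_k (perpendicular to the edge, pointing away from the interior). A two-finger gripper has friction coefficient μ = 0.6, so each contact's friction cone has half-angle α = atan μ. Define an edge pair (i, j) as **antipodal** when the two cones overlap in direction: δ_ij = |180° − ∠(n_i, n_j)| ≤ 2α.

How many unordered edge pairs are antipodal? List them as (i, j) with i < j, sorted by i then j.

α = atan 0.6 = 30.96°;  2α = 61.93°
n_0 = (-0.6484, +0.7613)
n_1 = (-0.0341, -0.9994)
n_2 = (+0.9469, -0.3216)
n_3 = (+0.1082, +0.9941)
  (0,1): δ = 42.38°  ✓
  (0,2): δ = 30.82°  ✓
  (0,3): δ = 133.37°  ·
  (1,2): δ = 106.80°  ·
  (1,3): δ = 4.26°  ✓
  (2,3): δ = 77.45°  ·
antipodal pairs: 3

count = 3; pairs: (0,1), (0,2), (1,3)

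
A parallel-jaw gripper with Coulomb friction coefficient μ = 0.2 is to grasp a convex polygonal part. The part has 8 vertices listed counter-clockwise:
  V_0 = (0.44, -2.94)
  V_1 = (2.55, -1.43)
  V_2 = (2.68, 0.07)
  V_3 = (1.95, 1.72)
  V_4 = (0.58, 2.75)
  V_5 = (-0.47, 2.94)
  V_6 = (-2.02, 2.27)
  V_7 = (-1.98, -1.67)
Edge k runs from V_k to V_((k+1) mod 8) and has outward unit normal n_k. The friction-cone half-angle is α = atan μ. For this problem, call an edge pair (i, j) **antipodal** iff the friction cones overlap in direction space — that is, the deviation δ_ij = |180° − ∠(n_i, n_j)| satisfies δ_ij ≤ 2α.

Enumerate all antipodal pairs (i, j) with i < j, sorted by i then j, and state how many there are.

α = atan 0.2 = 11.31°;  2α = 22.62°
n_0 = (+0.5820, -0.8132)
n_1 = (+0.9963, -0.0863)
n_2 = (+0.9145, +0.4046)
n_3 = (+0.6009, +0.7993)
n_4 = (+0.1781, +0.9840)
n_5 = (-0.3968, +0.9179)
n_6 = (-0.9999, -0.0102)
n_7 = (-0.4647, -0.8855)
  (0,1): δ = 130.54°  ·
  (0,2): δ = 101.72°  ·
  (0,3): δ = 72.53°  ·
  (0,4): δ = 45.85°  ·
  (0,5): δ = 12.21°  ✓
  (0,6): δ = 54.99°  ·
  (0,7): δ = 116.72°  ·
  (1,2): δ = 151.18°  ·
  (1,3): δ = 121.98°  ·
  (1,4): δ = 95.30°  ·
  (1,5): δ = 61.67°  ·
  (1,6): δ = 5.53°  ✓
  (1,7): δ = 67.26°  ·
  (2,3): δ = 150.80°  ·
  (2,4): δ = 124.12°  ·
  (2,5): δ = 90.49°  ·
  (2,6): δ = 23.28°  ·
  (2,7): δ = 38.44°  ·
  (3,4): δ = 153.32°  ·
  (3,5): δ = 119.69°  ·
  (3,6): δ = 52.48°  ·
  (3,7): δ = 9.25°  ✓
  (4,5): δ = 146.37°  ·
  (4,6): δ = 79.16°  ·
  (4,7): δ = 17.43°  ✓
  (5,6): δ = 112.80°  ·
  (5,7): δ = 51.07°  ·
  (6,7): δ = 118.27°  ·
antipodal pairs: 4

count = 4; pairs: (0,5), (1,6), (3,7), (4,7)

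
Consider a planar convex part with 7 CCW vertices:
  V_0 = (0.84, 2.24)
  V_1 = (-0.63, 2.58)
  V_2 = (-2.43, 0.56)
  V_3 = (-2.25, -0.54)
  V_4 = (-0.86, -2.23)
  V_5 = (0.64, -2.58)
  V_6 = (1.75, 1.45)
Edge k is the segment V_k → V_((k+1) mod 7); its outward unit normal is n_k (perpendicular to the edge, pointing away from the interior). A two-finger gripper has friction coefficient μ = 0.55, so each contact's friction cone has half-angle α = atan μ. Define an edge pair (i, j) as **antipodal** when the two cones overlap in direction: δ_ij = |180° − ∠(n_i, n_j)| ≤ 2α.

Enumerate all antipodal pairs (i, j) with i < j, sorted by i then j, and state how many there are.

α = atan 0.55 = 28.81°;  2α = 57.62°
n_0 = (+0.2253, +0.9743)
n_1 = (-0.7466, +0.6653)
n_2 = (-0.9869, -0.1615)
n_3 = (-0.7723, -0.6352)
n_4 = (-0.2272, -0.9738)
n_5 = (+0.9641, -0.2655)
n_6 = (+0.6556, +0.7551)
  (0,1): δ = 118.68°  ·
  (0,2): δ = 67.68°  ·
  (0,3): δ = 37.54°  ✓
  (0,4): δ = 0.11°  ✓
  (0,5): δ = 87.62°  ·
  (0,6): δ = 152.06°  ·
  (1,2): δ = 129.00°  ·
  (1,3): δ = 98.86°  ·
  (1,4): δ = 61.43°  ·
  (1,5): δ = 26.30°  ✓
  (1,6): δ = 90.74°  ·
  (2,3): δ = 149.86°  ·
  (2,4): δ = 112.43°  ·
  (2,5): δ = 24.69°  ✓
  (2,6): δ = 39.74°  ✓
  (3,4): δ = 142.57°  ·
  (3,5): δ = 54.84°  ✓
  (3,6): δ = 9.60°  ✓
  (4,5): δ = 92.27°  ·
  (4,6): δ = 27.83°  ✓
  (5,6): δ = 115.56°  ·
antipodal pairs: 8

count = 8; pairs: (0,3), (0,4), (1,5), (2,5), (2,6), (3,5), (3,6), (4,6)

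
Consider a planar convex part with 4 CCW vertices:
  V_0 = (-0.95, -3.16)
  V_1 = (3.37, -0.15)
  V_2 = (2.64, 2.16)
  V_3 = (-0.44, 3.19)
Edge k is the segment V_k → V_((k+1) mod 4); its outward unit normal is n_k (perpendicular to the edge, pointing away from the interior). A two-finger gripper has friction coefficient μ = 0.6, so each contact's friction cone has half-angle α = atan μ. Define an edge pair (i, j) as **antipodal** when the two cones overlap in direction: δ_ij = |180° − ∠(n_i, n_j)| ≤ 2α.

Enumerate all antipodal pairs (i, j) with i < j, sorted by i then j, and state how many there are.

count = 3; pairs: (0,2), (0,3), (1,3)

α = atan 0.6 = 30.96°;  2α = 61.93°
n_0 = (+0.5717, -0.8205)
n_1 = (+0.9535, +0.3013)
n_2 = (+0.3172, +0.9484)
n_3 = (-0.9968, +0.0801)
  (0,1): δ = 107.33°  ·
  (0,2): δ = 53.36°  ✓
  (0,3): δ = 50.54°  ✓
  (1,2): δ = 126.03°  ·
  (1,3): δ = 22.13°  ✓
  (2,3): δ = 76.10°  ·
antipodal pairs: 3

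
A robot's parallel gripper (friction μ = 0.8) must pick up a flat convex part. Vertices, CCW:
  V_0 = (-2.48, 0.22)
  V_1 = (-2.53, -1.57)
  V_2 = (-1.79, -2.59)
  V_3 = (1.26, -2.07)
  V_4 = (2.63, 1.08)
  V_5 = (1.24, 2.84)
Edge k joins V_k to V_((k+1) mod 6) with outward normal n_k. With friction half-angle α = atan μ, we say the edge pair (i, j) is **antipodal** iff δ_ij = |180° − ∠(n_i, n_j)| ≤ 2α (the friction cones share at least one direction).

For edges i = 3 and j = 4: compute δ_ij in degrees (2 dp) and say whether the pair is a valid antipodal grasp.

δ = 118.19°, invalid

α = atan 0.8 = 38.66°;  2α = 77.32°
edge 3: e_3 = (+1.37, +3.15);  n_3 = (+0.9170, -0.3988)
edge 4: e_4 = (-1.39, +1.76);  n_4 = (+0.7848, +0.6198)
∠(n_3, n_4) = 61.81°
δ = |180° − 61.81°| = 118.19°
118.19° > 2α = 77.32°  →  invalid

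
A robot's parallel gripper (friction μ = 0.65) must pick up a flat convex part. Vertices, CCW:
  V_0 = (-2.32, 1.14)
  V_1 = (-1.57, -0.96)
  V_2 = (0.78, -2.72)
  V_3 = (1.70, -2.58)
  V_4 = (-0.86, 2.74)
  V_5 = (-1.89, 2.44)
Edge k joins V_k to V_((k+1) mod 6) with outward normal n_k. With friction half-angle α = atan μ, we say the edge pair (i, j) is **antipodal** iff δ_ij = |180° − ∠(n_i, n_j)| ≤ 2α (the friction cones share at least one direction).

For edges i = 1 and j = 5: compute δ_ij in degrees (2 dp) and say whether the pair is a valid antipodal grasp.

δ = 108.53°, invalid

α = atan 0.65 = 33.02°;  2α = 66.05°
edge 1: e_1 = (+2.35, -1.76);  n_1 = (-0.5995, -0.8004)
edge 5: e_5 = (-0.43, -1.30);  n_5 = (-0.9494, +0.3140)
∠(n_1, n_5) = 71.47°
δ = |180° − 71.47°| = 108.53°
108.53° > 2α = 66.05°  →  invalid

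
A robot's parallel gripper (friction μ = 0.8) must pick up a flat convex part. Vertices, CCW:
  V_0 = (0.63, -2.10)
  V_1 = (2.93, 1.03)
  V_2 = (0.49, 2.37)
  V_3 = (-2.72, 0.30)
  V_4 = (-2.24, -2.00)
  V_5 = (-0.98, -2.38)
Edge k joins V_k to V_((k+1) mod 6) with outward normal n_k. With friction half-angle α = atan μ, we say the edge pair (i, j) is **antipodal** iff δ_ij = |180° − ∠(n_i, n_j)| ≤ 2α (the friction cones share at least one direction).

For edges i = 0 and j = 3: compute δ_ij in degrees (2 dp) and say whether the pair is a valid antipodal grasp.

α = atan 0.8 = 38.66°;  2α = 77.32°
edge 0: e_0 = (+2.30, +3.13);  n_0 = (+0.8058, -0.5921)
edge 3: e_3 = (+0.48, -2.30);  n_3 = (-0.9789, -0.2043)
∠(n_0, n_3) = 131.90°
δ = |180° − 131.90°| = 48.10°
48.10° ≤ 2α = 77.32°  →  valid

δ = 48.10°, valid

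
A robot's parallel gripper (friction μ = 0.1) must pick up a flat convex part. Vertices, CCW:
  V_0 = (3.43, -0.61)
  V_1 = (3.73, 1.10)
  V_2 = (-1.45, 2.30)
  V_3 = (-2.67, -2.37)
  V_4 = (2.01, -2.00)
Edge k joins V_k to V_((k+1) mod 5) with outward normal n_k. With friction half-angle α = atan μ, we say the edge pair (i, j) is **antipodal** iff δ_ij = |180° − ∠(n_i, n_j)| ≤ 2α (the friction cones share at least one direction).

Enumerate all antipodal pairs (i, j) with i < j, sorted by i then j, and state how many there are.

count = 1; pairs: (0,2)

α = atan 0.1 = 5.71°;  2α = 11.42°
n_0 = (+0.9850, -0.1728)
n_1 = (+0.2257, +0.9742)
n_2 = (-0.9675, +0.2528)
n_3 = (+0.0788, -0.9969)
n_4 = (+0.6995, -0.7146)
  (0,1): δ = 93.09°  ·
  (0,2): δ = 4.69°  ✓
  (0,3): δ = 104.47°  ·
  (0,4): δ = 144.34°  ·
  (1,2): δ = 91.60°  ·
  (1,3): δ = 17.56°  ·
  (1,4): δ = 57.43°  ·
  (2,3): δ = 70.84°  ·
  (2,4): δ = 30.97°  ·
  (3,4): δ = 140.13°  ·
antipodal pairs: 1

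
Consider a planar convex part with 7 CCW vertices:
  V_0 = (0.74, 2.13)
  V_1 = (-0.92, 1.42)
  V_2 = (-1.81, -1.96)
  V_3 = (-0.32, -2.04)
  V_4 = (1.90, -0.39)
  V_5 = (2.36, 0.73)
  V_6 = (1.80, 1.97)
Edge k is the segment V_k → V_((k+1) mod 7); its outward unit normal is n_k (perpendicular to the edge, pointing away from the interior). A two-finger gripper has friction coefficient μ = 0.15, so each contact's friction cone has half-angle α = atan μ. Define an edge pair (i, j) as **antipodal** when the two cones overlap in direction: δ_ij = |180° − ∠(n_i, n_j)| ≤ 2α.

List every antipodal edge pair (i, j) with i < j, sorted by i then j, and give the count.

count = 3; pairs: (0,3), (1,4), (2,6)

α = atan 0.15 = 8.53°;  2α = 17.06°
n_0 = (-0.3933, +0.9194)
n_1 = (-0.9670, +0.2546)
n_2 = (-0.0536, -0.9986)
n_3 = (+0.5965, -0.8026)
n_4 = (+0.9250, -0.3799)
n_5 = (+0.9114, +0.4116)
n_6 = (+0.1493, +0.9888)
  (0,1): δ = 127.91°  ·
  (0,2): δ = 26.23°  ·
  (0,3): δ = 13.46°  ✓
  (0,4): δ = 44.51°  ·
  (0,5): δ = 91.15°  ·
  (0,6): δ = 148.26°  ·
  (1,2): δ = 78.32°  ·
  (1,3): δ = 38.63°  ·
  (1,4): δ = 7.58°  ✓
  (1,5): δ = 39.06°  ·
  (1,6): δ = 96.17°  ·
  (2,3): δ = 140.31°  ·
  (2,4): δ = 109.26°  ·
  (2,5): δ = 62.62°  ·
  (2,6): δ = 5.51°  ✓
  (3,4): δ = 148.95°  ·
  (3,5): δ = 102.32°  ·
  (3,6): δ = 45.20°  ·
  (4,5): δ = 133.37°  ·
  (4,6): δ = 76.25°  ·
  (5,6): δ = 122.89°  ·
antipodal pairs: 3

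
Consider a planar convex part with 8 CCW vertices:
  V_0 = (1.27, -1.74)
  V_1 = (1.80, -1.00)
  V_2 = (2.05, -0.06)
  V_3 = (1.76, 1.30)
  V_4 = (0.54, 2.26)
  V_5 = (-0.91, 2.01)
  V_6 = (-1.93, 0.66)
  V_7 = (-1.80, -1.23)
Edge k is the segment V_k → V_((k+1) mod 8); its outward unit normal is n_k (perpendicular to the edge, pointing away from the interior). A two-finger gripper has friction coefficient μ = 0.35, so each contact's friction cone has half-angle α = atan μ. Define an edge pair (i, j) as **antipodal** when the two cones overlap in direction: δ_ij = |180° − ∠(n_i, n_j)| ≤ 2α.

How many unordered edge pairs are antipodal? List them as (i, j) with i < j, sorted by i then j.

α = atan 0.35 = 19.29°;  2α = 38.58°
n_0 = (+0.8130, -0.5823)
n_1 = (+0.9664, -0.2570)
n_2 = (+0.9780, +0.2085)
n_3 = (+0.6184, +0.7859)
n_4 = (-0.1699, +0.9855)
n_5 = (-0.7979, +0.6028)
n_6 = (-0.9976, -0.0686)
n_7 = (-0.1639, -0.9865)
  (0,1): δ = 159.28°  ·
  (0,2): δ = 132.35°  ·
  (0,3): δ = 92.59°  ·
  (0,4): δ = 44.61°  ·
  (0,5): δ = 1.46°  ✓
  (0,6): δ = 39.55°  ·
  (0,7): δ = 116.18°  ·
  (1,2): δ = 153.07°  ·
  (1,3): δ = 113.31°  ·
  (1,4): δ = 65.32°  ·
  (1,5): δ = 22.18°  ✓
  (1,6): δ = 18.83°  ✓
  (1,7): δ = 95.46°  ·
  (2,3): δ = 140.24°  ·
  (2,4): δ = 92.25°  ·
  (2,5): δ = 49.11°  ·
  (2,6): δ = 8.10°  ✓
  (2,7): δ = 68.53°  ·
  (3,4): δ = 132.02°  ·
  (3,5): δ = 88.87°  ·
  (3,6): δ = 47.87°  ·
  (3,7): δ = 28.77°  ✓
  (4,5): δ = 136.86°  ·
  (4,6): δ = 95.85°  ·
  (4,7): δ = 19.21°  ✓
  (5,6): δ = 138.99°  ·
  (5,7): δ = 62.36°  ·
  (6,7): δ = 103.37°  ·
antipodal pairs: 6

count = 6; pairs: (0,5), (1,5), (1,6), (2,6), (3,7), (4,7)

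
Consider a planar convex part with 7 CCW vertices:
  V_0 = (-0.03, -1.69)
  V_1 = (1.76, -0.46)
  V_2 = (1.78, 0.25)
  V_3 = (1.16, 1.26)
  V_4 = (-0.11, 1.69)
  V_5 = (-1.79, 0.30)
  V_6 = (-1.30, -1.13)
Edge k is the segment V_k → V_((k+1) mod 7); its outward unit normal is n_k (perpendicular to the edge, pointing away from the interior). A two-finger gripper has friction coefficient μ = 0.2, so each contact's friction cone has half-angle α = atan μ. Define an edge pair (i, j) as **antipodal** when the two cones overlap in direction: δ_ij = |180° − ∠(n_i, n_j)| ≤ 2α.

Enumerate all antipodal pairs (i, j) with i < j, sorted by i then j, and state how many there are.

α = atan 0.2 = 11.31°;  2α = 22.62°
n_0 = (+0.5663, -0.8242)
n_1 = (+0.9996, -0.0282)
n_2 = (+0.8522, +0.5232)
n_3 = (+0.3207, +0.9472)
n_4 = (-0.6375, +0.7705)
n_5 = (-0.9460, -0.3242)
n_6 = (-0.4035, -0.9150)
  (0,1): δ = 126.11°  ·
  (0,2): δ = 92.95°  ·
  (0,3): δ = 53.20°  ·
  (0,4): δ = 5.11°  ✓
  (0,5): δ = 74.42°  ·
  (0,6): δ = 121.71°  ·
  (1,2): δ = 146.84°  ·
  (1,3): δ = 107.09°  ·
  (1,4): δ = 48.78°  ·
  (1,5): δ = 20.53°  ✓
  (1,6): δ = 67.82°  ·
  (2,3): δ = 140.25°  ·
  (2,4): δ = 81.94°  ·
  (2,5): δ = 12.63°  ✓
  (2,6): δ = 34.66°  ·
  (3,4): δ = 121.69°  ·
  (3,5): δ = 52.38°  ·
  (3,6): δ = 5.09°  ✓
  (4,5): δ = 110.69°  ·
  (4,6): δ = 63.40°  ·
  (5,6): δ = 132.71°  ·
antipodal pairs: 4

count = 4; pairs: (0,4), (1,5), (2,5), (3,6)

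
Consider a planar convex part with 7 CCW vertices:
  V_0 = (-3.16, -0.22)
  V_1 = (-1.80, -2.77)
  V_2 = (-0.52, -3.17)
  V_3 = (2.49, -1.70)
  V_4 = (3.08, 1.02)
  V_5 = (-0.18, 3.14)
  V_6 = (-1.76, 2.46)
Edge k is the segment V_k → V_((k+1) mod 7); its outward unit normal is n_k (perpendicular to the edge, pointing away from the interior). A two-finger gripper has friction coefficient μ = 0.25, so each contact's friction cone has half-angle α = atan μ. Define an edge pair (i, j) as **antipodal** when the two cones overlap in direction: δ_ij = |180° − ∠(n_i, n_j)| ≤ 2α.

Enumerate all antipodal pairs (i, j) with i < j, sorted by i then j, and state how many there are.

count = 3; pairs: (1,4), (2,5), (3,6)

α = atan 0.25 = 14.04°;  2α = 28.07°
n_0 = (-0.8824, -0.4706)
n_1 = (-0.2983, -0.9545)
n_2 = (+0.4388, -0.8986)
n_3 = (+0.9773, -0.2120)
n_4 = (+0.5452, +0.8383)
n_5 = (-0.3953, +0.9185)
n_6 = (-0.8863, +0.4630)
  (0,1): δ = 135.43°  ·
  (0,2): δ = 92.04°  ·
  (0,3): δ = 40.31°  ·
  (0,4): δ = 28.89°  ·
  (0,5): δ = 85.21°  ·
  (0,6): δ = 124.35°  ·
  (1,2): δ = 136.62°  ·
  (1,3): δ = 84.88°  ·
  (1,4): δ = 15.68°  ✓
  (1,5): δ = 40.64°  ·
  (1,6): δ = 79.77°  ·
  (2,3): δ = 128.27°  ·
  (2,4): δ = 59.07°  ·
  (2,5): δ = 2.74°  ✓
  (2,6): δ = 36.39°  ·
  (3,4): δ = 110.80°  ·
  (3,5): δ = 54.48°  ·
  (3,6): δ = 15.34°  ✓
  (4,5): δ = 123.68°  ·
  (4,6): δ = 84.55°  ·
  (5,6): δ = 140.87°  ·
antipodal pairs: 3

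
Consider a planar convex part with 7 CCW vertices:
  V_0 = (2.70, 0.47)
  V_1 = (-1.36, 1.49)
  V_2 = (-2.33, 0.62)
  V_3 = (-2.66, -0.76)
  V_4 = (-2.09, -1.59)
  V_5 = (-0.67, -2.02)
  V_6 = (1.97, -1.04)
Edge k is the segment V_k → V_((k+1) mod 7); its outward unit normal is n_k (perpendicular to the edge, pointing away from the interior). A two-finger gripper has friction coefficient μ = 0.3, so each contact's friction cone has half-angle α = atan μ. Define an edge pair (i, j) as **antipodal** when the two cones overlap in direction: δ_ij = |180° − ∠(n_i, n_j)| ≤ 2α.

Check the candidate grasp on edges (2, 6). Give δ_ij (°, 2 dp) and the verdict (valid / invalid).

δ = 12.35°, valid

α = atan 0.3 = 16.70°;  2α = 33.40°
edge 2: e_2 = (-0.33, -1.38);  n_2 = (-0.9726, +0.2326)
edge 6: e_6 = (+0.73, +1.51);  n_6 = (+0.9003, -0.4352)
∠(n_2, n_6) = 167.65°
δ = |180° − 167.65°| = 12.35°
12.35° ≤ 2α = 33.40°  →  valid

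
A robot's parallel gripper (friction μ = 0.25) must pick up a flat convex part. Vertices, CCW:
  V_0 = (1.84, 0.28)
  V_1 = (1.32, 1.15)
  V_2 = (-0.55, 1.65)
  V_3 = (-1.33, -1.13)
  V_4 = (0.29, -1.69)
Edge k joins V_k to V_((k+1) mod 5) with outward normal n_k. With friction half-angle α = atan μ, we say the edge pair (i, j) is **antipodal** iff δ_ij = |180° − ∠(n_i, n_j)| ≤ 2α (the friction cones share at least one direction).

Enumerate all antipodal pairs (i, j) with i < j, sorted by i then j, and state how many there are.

count = 2; pairs: (1,3), (2,4)

α = atan 0.25 = 14.04°;  2α = 28.07°
n_0 = (+0.8584, +0.5130)
n_1 = (+0.2583, +0.9661)
n_2 = (-0.9628, +0.2701)
n_3 = (-0.3267, -0.9451)
n_4 = (+0.7859, -0.6183)
  (0,1): δ = 135.84°  ·
  (0,2): δ = 46.54°  ·
  (0,3): δ = 40.06°  ·
  (0,4): δ = 110.94°  ·
  (1,2): δ = 90.70°  ·
  (1,3): δ = 4.10°  ✓
  (1,4): δ = 66.77°  ·
  (2,3): δ = 93.40°  ·
  (2,4): δ = 22.52°  ✓
  (3,4): δ = 109.13°  ·
antipodal pairs: 2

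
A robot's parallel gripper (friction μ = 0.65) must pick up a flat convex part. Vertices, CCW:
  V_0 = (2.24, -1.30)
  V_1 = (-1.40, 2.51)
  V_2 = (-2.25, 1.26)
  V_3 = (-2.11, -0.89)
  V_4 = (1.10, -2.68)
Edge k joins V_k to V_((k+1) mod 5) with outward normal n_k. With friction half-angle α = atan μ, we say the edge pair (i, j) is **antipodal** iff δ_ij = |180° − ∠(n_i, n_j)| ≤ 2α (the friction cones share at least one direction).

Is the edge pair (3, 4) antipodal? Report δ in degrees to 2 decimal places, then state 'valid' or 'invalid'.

δ = 100.41°, invalid

α = atan 0.65 = 33.02°;  2α = 66.05°
edge 3: e_3 = (+3.21, -1.79);  n_3 = (-0.4870, -0.8734)
edge 4: e_4 = (+1.14, +1.38);  n_4 = (+0.7710, -0.6369)
∠(n_3, n_4) = 79.59°
δ = |180° − 79.59°| = 100.41°
100.41° > 2α = 66.05°  →  invalid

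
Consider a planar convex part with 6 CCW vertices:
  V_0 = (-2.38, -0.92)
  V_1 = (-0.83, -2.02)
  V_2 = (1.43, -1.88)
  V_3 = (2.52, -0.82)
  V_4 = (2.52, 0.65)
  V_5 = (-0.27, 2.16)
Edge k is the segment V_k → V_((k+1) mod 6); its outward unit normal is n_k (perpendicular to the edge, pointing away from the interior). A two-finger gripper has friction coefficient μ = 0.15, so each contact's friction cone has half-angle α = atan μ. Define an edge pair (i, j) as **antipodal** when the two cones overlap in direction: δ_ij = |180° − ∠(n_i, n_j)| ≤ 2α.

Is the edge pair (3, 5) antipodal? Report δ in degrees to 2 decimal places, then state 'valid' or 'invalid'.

δ = 34.41°, invalid

α = atan 0.15 = 8.53°;  2α = 17.06°
edge 3: e_3 = (+0.00, +1.47);  n_3 = (+1.0000, -0.0000)
edge 5: e_5 = (-2.11, -3.08);  n_5 = (-0.8250, +0.5652)
∠(n_3, n_5) = 145.59°
δ = |180° − 145.59°| = 34.41°
34.41° > 2α = 17.06°  →  invalid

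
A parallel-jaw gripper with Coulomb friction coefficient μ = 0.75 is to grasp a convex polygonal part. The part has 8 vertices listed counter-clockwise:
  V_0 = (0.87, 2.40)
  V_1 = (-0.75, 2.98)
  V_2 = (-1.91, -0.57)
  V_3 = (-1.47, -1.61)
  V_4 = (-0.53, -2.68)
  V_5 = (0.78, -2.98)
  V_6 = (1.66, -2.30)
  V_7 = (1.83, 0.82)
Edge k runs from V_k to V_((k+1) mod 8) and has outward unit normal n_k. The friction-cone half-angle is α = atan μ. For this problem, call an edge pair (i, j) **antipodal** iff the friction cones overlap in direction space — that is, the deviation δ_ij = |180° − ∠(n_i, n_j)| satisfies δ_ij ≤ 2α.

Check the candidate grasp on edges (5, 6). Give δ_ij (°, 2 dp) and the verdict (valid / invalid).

δ = 130.81°, invalid

α = atan 0.75 = 36.87°;  2α = 73.74°
edge 5: e_5 = (+0.88, +0.68);  n_5 = (+0.6114, -0.7913)
edge 6: e_6 = (+0.17, +3.12);  n_6 = (+0.9985, -0.0544)
∠(n_5, n_6) = 49.19°
δ = |180° − 49.19°| = 130.81°
130.81° > 2α = 73.74°  →  invalid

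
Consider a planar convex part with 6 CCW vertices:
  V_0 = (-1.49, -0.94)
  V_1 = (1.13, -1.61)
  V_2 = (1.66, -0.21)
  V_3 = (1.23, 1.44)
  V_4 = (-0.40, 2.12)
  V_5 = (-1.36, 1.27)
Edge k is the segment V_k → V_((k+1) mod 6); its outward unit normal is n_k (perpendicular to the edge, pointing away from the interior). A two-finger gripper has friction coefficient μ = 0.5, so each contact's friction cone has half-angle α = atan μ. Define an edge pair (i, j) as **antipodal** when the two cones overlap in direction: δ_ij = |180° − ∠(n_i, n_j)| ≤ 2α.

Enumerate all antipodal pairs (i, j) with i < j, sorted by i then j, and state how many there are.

α = atan 0.5 = 26.57°;  2α = 53.13°
n_0 = (-0.2478, -0.9688)
n_1 = (+0.9352, -0.3541)
n_2 = (+0.9677, +0.2522)
n_3 = (+0.3850, +0.9229)
n_4 = (-0.6629, +0.7487)
n_5 = (-0.9983, +0.0587)
  (0,1): δ = 96.39°  ·
  (0,2): δ = 61.05°  ·
  (0,3): δ = 8.30°  ✓
  (0,4): δ = 55.87°  ·
  (0,5): δ = 100.98°  ·
  (1,2): δ = 144.66°  ·
  (1,3): δ = 91.91°  ·
  (1,4): δ = 27.74°  ✓
  (1,5): δ = 17.37°  ✓
  (2,3): δ = 127.25°  ·
  (2,4): δ = 63.08°  ·
  (2,5): δ = 17.97°  ✓
  (3,4): δ = 115.83°  ·
  (3,5): δ = 70.72°  ·
  (4,5): δ = 134.89°  ·
antipodal pairs: 4

count = 4; pairs: (0,3), (1,4), (1,5), (2,5)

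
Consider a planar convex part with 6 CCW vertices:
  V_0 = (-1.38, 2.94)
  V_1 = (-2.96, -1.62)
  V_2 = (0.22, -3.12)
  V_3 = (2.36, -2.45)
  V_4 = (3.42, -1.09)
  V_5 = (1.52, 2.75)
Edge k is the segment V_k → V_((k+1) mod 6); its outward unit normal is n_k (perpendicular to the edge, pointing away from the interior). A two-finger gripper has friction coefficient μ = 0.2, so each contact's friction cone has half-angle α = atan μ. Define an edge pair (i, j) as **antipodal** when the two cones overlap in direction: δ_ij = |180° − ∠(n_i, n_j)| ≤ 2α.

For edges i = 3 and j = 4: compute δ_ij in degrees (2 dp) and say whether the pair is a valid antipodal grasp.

δ = 115.74°, invalid

α = atan 0.2 = 11.31°;  2α = 22.62°
edge 3: e_3 = (+1.06, +1.36);  n_3 = (+0.7887, -0.6147)
edge 4: e_4 = (-1.90, +3.84);  n_4 = (+0.8963, +0.4435)
∠(n_3, n_4) = 64.26°
δ = |180° − 64.26°| = 115.74°
115.74° > 2α = 22.62°  →  invalid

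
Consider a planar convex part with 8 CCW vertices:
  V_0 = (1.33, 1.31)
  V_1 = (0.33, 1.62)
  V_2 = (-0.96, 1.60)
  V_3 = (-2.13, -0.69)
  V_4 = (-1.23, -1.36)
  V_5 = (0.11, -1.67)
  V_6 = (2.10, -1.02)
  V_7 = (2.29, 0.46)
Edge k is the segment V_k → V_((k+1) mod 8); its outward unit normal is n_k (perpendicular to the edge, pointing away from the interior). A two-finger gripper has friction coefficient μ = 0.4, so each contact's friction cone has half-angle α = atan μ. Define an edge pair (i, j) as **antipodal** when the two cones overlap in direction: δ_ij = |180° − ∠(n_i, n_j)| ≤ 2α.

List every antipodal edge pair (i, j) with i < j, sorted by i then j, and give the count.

count = 9; pairs: (0,3), (0,4), (0,5), (1,3), (1,4), (1,5), (2,6), (3,7), (4,7)

α = atan 0.4 = 21.80°;  2α = 43.60°
n_0 = (+0.2961, +0.9552)
n_1 = (-0.0155, +0.9999)
n_2 = (-0.8905, +0.4550)
n_3 = (-0.5971, -0.8021)
n_4 = (-0.2254, -0.9743)
n_5 = (+0.3105, -0.9506)
n_6 = (+0.9919, -0.1273)
n_7 = (+0.6629, +0.7487)
  (0,1): δ = 161.89°  ·
  (0,2): δ = 99.84°  ·
  (0,3): δ = 19.44°  ✓
  (0,4): δ = 4.20°  ✓
  (0,5): δ = 35.31°  ✓
  (0,6): δ = 99.91°  ·
  (0,7): δ = 155.70°  ·
  (1,2): δ = 117.95°  ·
  (1,3): δ = 37.55°  ✓
  (1,4): δ = 13.91°  ✓
  (1,5): δ = 17.20°  ✓
  (1,6): δ = 81.80°  ·
  (1,7): δ = 137.59°  ·
  (2,3): δ = 99.60°  ·
  (2,4): δ = 75.96°  ·
  (2,5): δ = 44.85°  ·
  (2,6): δ = 19.75°  ✓
  (2,7): δ = 75.54°  ·
  (3,4): δ = 156.36°  ·
  (3,5): δ = 125.25°  ·
  (3,6): δ = 60.65°  ·
  (3,7): δ = 4.86°  ✓
  (4,5): δ = 148.89°  ·
  (4,6): δ = 84.29°  ·
  (4,7): δ = 28.50°  ✓
  (5,6): δ = 115.40°  ·
  (5,7): δ = 59.61°  ·
  (6,7): δ = 124.21°  ·
antipodal pairs: 9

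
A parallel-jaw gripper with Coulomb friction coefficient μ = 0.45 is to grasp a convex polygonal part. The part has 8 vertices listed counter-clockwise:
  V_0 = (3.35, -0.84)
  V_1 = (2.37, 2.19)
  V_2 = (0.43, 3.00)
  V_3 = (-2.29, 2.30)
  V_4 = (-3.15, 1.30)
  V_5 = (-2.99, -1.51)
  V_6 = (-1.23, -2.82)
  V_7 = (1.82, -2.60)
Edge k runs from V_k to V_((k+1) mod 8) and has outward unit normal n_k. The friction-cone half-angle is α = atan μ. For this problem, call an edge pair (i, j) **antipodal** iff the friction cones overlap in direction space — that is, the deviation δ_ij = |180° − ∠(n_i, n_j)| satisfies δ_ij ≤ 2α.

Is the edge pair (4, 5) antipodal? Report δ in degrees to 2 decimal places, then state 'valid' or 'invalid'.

α = atan 0.45 = 24.23°;  2α = 48.46°
edge 4: e_4 = (+0.16, -2.81);  n_4 = (-0.9984, -0.0568)
edge 5: e_5 = (+1.76, -1.31);  n_5 = (-0.5971, -0.8022)
∠(n_4, n_5) = 50.08°
δ = |180° − 50.08°| = 129.92°
129.92° > 2α = 48.46°  →  invalid

δ = 129.92°, invalid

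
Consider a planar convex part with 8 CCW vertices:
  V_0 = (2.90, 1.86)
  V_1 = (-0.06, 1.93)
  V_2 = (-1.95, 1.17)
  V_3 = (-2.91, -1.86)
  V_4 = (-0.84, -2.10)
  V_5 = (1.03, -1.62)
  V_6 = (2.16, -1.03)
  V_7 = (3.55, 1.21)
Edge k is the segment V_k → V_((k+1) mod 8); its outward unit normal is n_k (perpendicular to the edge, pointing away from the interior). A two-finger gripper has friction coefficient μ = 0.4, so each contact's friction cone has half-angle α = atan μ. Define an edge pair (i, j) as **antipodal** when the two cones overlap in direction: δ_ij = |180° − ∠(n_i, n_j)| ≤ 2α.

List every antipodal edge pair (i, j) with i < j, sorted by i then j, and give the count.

α = atan 0.4 = 21.80°;  2α = 43.60°
n_0 = (+0.0236, +0.9997)
n_1 = (-0.3731, +0.9278)
n_2 = (-0.9533, +0.3020)
n_3 = (-0.1152, -0.9933)
n_4 = (+0.2486, -0.9686)
n_5 = (+0.4628, -0.8864)
n_6 = (+0.8497, -0.5273)
n_7 = (+0.7071, +0.7071)
  (0,1): δ = 156.74°  ·
  (0,2): δ = 106.23°  ·
  (0,3): δ = 5.26°  ✓
  (0,4): δ = 15.75°  ✓
  (0,5): δ = 28.92°  ✓
  (0,6): δ = 59.53°  ·
  (0,7): δ = 136.35°  ·
  (1,2): δ = 129.49°  ·
  (1,3): δ = 28.52°  ✓
  (1,4): δ = 7.51°  ✓
  (1,5): δ = 5.66°  ✓
  (1,6): δ = 36.27°  ✓
  (1,7): δ = 113.09°  ·
  (2,3): δ = 79.03°  ·
  (2,4): δ = 58.02°  ·
  (2,5): δ = 44.85°  ·
  (2,6): δ = 14.24°  ✓
  (2,7): δ = 62.58°  ·
  (3,4): δ = 158.99°  ·
  (3,5): δ = 145.82°  ·
  (3,6): δ = 115.21°  ·
  (3,7): δ = 38.39°  ✓
  (4,5): δ = 166.83°  ·
  (4,6): δ = 136.22°  ·
  (4,7): δ = 59.40°  ·
  (5,6): δ = 149.39°  ·
  (5,7): δ = 72.57°  ·
  (6,7): δ = 103.18°  ·
antipodal pairs: 9

count = 9; pairs: (0,3), (0,4), (0,5), (1,3), (1,4), (1,5), (1,6), (2,6), (3,7)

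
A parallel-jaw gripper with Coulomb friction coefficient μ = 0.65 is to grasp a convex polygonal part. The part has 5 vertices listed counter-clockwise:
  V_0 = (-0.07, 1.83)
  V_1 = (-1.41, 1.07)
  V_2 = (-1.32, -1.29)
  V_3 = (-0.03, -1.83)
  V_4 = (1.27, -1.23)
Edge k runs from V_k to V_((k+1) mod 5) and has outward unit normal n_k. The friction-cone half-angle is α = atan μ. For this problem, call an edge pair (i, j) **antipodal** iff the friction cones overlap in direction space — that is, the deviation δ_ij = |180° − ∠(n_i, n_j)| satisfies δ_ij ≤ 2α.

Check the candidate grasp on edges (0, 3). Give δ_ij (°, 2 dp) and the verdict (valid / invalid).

α = atan 0.65 = 33.02°;  2α = 66.05°
edge 0: e_0 = (-1.34, -0.76);  n_0 = (-0.4933, +0.8698)
edge 3: e_3 = (+1.30, +0.60);  n_3 = (+0.4191, -0.9080)
∠(n_0, n_3) = 175.21°
δ = |180° − 175.21°| = 4.79°
4.79° ≤ 2α = 66.05°  →  valid

δ = 4.79°, valid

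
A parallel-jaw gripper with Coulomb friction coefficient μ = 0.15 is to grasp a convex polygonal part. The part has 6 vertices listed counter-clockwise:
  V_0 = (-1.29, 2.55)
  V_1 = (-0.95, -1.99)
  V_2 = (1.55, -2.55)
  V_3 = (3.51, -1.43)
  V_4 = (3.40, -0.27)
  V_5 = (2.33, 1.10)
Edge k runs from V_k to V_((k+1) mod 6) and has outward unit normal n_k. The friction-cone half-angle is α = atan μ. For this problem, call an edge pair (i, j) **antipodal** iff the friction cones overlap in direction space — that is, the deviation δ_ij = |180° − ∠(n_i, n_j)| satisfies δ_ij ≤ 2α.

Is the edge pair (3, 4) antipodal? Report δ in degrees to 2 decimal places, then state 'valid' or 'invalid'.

α = atan 0.15 = 8.53°;  2α = 17.06°
edge 3: e_3 = (-0.11, +1.16);  n_3 = (+0.9955, +0.0944)
edge 4: e_4 = (-1.07, +1.37);  n_4 = (+0.7881, +0.6155)
∠(n_3, n_4) = 32.57°
δ = |180° − 32.57°| = 147.43°
147.43° > 2α = 17.06°  →  invalid

δ = 147.43°, invalid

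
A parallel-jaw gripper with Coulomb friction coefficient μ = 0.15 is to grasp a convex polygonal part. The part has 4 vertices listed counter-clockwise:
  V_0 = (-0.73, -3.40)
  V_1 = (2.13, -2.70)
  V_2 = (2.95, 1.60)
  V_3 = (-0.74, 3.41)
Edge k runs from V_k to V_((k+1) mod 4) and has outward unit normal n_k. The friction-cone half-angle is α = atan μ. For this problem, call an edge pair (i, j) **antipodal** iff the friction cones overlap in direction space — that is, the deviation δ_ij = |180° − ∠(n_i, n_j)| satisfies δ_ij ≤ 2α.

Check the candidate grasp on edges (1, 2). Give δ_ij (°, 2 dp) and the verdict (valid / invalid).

δ = 105.33°, invalid

α = atan 0.15 = 8.53°;  2α = 17.06°
edge 1: e_1 = (+0.82, +4.30);  n_1 = (+0.9823, -0.1873)
edge 2: e_2 = (-3.69, +1.81);  n_2 = (+0.4404, +0.8978)
∠(n_1, n_2) = 74.67°
δ = |180° − 74.67°| = 105.33°
105.33° > 2α = 17.06°  →  invalid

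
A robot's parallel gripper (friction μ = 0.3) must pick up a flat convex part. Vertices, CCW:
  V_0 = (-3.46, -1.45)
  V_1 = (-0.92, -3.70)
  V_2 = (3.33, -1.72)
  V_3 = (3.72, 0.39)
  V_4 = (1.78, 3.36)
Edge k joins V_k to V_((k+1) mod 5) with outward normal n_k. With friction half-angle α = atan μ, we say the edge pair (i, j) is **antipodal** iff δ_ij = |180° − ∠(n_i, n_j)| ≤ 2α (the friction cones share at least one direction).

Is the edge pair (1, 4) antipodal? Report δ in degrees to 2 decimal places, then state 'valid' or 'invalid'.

α = atan 0.3 = 16.70°;  2α = 33.40°
edge 1: e_1 = (+4.25, +1.98);  n_1 = (+0.4223, -0.9065)
edge 4: e_4 = (-5.24, -4.81);  n_4 = (-0.6762, +0.7367)
∠(n_1, n_4) = 162.43°
δ = |180° − 162.43°| = 17.57°
17.57° ≤ 2α = 33.40°  →  valid

δ = 17.57°, valid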